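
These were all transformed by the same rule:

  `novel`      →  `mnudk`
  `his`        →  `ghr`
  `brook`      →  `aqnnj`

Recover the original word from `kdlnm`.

lemon

This is a Caesar cipher with shift 25.
Decoding kdlnm: k−25=l, d−25=e, l−25=m, n−25=o, m−25=n.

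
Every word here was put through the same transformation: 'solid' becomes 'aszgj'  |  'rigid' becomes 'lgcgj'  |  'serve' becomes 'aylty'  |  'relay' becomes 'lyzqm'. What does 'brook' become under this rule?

flssk

This is an affine cipher: with a=0,…,z=25, each position x becomes (15x+16) mod 26.
For brook: b(1)→15·1+16≡5=f; r(17)→15·17+16≡11=l; o(14)→15·14+16≡18=s; o(14)→15·14+16≡18=s; k(10)→15·10+16≡10=k (all mod 26).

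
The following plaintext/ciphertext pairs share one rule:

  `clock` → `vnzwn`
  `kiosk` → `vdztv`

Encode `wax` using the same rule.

The output letters match the input read backwards, each shifted +11: clock reversed is kcolc. Two steps: reverse the string, then apply a Caesar shift of +11.
On wax: reverse → xaw; then shift: x+11=i, a+11=l, w+11=h.

ilh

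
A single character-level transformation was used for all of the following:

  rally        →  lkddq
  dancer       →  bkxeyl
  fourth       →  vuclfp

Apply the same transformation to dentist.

byxfmif

r(17)→l(11) and a(0)→k(10) fit y≡23x+10 (mod 26); the inverse of 23 mod 26 is 17. Each letter's alphabet position (a=0..z=25) is mapped through 23·x+10 mod 26 — an affine cipher.
For dentist: d(3)→23·3+10≡1=b; e(4)→23·4+10≡24=y; n(13)→23·13+10≡23=x; t(19)→23·19+10≡5=f; i(8)→23·8+10≡12=m; s(18)→23·18+10≡8=i; t(19)→23·19+10≡5=f (all mod 26).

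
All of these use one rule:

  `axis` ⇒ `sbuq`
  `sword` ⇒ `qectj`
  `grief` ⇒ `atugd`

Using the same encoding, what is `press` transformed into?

a(0)→s(18) and x(23)→b(1) fit y≡23x+18 (mod 26); the inverse of 23 mod 26 is 17. Each letter's alphabet position (a=0..z=25) is mapped through 23·x+18 mod 26 — an affine cipher.
Applying it to press: p(15)→23·15+18≡25=z; r(17)→23·17+18≡19=t; e(4)→23·4+18≡6=g; s(18)→23·18+18≡16=q; s(18)→23·18+18≡16=q (all mod 26).

ztgqq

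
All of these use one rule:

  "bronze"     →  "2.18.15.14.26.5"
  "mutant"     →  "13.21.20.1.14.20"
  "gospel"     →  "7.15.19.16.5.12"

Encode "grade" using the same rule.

b is letter #2 and maps to 2: an offset of 0. Each letter is replaced by its alphabet position (a=1, b=2, …, z=26).
On grade: g=7→7, r=18→18, a=1→1, d=4→4, e=5→5.

7.18.1.4.5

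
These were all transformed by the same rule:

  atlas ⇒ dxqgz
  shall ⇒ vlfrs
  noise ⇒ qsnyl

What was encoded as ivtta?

front

In atlas: a→d is +3, t→x is +4, l→q is +5, a→g is +6 — the shift increases by 1 each position. Letter i (0-indexed) is shifted by i+3, so successive shifts are 3, 4, 5, ….
Undoing it on ivtta: i−3=f, v−4=r, t−5=o, t−6=n, a−7=t.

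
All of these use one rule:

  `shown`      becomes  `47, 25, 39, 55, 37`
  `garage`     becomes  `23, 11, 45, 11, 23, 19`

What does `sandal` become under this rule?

47, 11, 37, 17, 11, 33

s(#19)→47 and h(#8)→25: differences scale by 2, so n = 2·pos + 9. The formula is n = 2×(alphabet index, a=1) + 9.
Applying it to sandal: s=19→47, a=1→11, n=14→37, d=4→17, a=1→11, l=12→33.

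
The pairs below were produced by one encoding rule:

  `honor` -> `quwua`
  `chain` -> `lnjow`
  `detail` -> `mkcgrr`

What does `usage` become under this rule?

A repeating key of period 2 is used — shifts +9, +6 over and over.
For usage: u+9=d, s+6=y, a+9=j, g+6=m, e+9=n.

dyjmn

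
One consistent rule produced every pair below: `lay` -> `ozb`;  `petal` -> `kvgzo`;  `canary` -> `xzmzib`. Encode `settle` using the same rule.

Each pair mirrors across the alphabet (l↔o, a↔z, y↔b): positions sum to 25. Letters are reflected about the middle of the alphabet (position → 25−position): Atbash.
For settle: s↔h, e↔v, t↔g, t↔g, l↔o, e↔v.

hvggov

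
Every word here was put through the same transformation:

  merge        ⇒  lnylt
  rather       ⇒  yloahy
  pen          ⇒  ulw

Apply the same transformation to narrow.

The output letters match the input read backwards, each shifted +7: merge reversed is egrem. Read the word backwards and shift each letter +7.
Applying it to narrow: reverse → worran; then shift: w+7=d, o+7=v, r+7=y, r+7=y, a+7=h, n+7=u.

dvyyhu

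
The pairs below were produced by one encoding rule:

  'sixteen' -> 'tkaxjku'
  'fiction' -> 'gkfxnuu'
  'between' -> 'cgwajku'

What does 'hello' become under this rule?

In sixteen: s→t is +1, i→k is +2, x→a is +3, t→x is +4 — the shift increases by 1 each position. The shift increases by 1 at each position, starting from +1: 1, 2, 3, ….
Applying it to hello: h+1=i, e+2=g, l+3=o, l+4=p, o+5=t.

igopt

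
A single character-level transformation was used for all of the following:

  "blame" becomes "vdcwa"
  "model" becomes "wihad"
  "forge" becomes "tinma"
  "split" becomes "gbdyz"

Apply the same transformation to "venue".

lapsa

b(1)→v(21) and l(11)→d(3) fit y≡19x+2 (mod 26); the inverse of 19 mod 26 is 11. Each letter's alphabet position (a=0..z=25) is mapped through 19·x+2 mod 26 — an affine cipher.
For venue: v(21)→19·21+2≡11=l; e(4)→19·4+2≡0=a; n(13)→19·13+2≡15=p; u(20)→19·20+2≡18=s; e(4)→19·4+2≡0=a (all mod 26).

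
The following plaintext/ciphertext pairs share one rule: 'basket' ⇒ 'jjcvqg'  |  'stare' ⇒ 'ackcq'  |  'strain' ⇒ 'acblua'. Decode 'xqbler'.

phrase

In basket: b→j is +8, a→j is +9, s→c is +10, k→v is +11 — the shift increases by 1 each position. Letter i (0-indexed) is shifted by i+8, so successive shifts are 8, 9, 10, ….
Reversing it on xqbler: x−8=p, q−9=h, b−10=r, l−11=a, e−12=s, r−13=e.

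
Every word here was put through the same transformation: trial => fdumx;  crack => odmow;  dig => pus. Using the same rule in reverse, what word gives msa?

ago

This is a Caesar cipher with shift 12.
Reversing it on msa: m−12=a, s−12=g, a−12=o.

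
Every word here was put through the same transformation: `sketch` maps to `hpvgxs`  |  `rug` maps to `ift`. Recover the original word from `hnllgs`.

Each pair mirrors across the alphabet (s↔h, k↔p, e↔v): positions sum to 25. Letters are reflected about the middle of the alphabet (position → 25−position): Atbash.
Reversing it on hnllgs: h↔s, n↔m, l↔o, l↔o, g↔t, s↔h.

smooth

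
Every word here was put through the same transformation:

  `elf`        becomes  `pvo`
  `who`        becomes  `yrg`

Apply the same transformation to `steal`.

The output letters match the input read backwards, each shifted +10: elf reversed is fle. Read the word backwards and shift each letter +10.
For steal: reverse → laets; then shift: l+10=v, a+10=k, e+10=o, t+10=d, s+10=c.

vkodc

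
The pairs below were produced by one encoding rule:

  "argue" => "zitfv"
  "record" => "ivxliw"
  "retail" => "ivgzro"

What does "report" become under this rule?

Each pair mirrors across the alphabet (a↔z, r↔i, g↔t): positions sum to 25. This is the alphabet-reversal cipher (Atbash): a becomes z, b becomes y, etc.
On report: r↔i, e↔v, p↔k, o↔l, r↔i, t↔g.

ivklig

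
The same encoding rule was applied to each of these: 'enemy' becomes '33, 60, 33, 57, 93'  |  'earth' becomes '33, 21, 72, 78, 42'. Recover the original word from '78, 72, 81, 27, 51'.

truck

e(#5)→33 and n(#14)→60: differences scale by 3, so n = 3·pos + 18. Each letter becomes 3×(its alphabet position, a=1..z=26) + 18.
Reversing it on 78, 72, 81, 27, 51: 78→(78−18)÷3=20=t, 72→(72−18)÷3=18=r, 81→(81−18)÷3=21=u, 27→(27−18)÷3=3=c, 51→(51−18)÷3=11=k.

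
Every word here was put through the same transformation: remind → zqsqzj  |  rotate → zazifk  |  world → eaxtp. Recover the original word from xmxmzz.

Shifts by position in remind: pos 0: r→z (+8), pos 1: e→q (+12), pos 2: m→s (+6), pos 3: i→q (+8), pos 4: n→z (+12), pos 5: d→j (+6) — repeating every 3. It's a Vigenère-style cipher with numeric key [8,12,6]: position i shifts by key[i mod 3].
Undoing it on xmxmzz: x−8=p, m−12=a, x−6=r, m−8=e, z−12=n, z−6=t.

parent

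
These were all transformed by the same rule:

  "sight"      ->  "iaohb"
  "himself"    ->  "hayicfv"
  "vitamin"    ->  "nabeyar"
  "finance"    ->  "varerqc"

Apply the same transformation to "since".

iarqc

s(18)→i(8) and i(8)→a(0) fit y≡19x+4 (mod 26); the inverse of 19 mod 26 is 11. Each letter's alphabet position (a=0..z=25) is mapped through 19·x+4 mod 26 — an affine cipher.
On since: s(18)→19·18+4≡8=i; i(8)→19·8+4≡0=a; n(13)→19·13+4≡17=r; c(2)→19·2+4≡16=q; e(4)→19·4+4≡2=c (all mod 26).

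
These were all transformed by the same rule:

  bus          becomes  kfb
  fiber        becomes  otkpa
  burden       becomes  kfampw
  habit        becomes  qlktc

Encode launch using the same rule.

ulfwlq

The shift depends on letter class: consonant b→k is +9, but vowel u→f is +11. Two shifts are in play — +11 for a/e/i/o/u, +9 for every other letter.
Applying it to launch: l(cons)+9=u, a(vowel)+11=l, u(vowel)+11=f, n(cons)+9=w, c(cons)+9=l, h(cons)+9=q.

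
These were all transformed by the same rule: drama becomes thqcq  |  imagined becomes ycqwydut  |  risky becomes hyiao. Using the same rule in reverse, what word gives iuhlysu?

Compare letters: d→t is +16, r→h is +16, a→q is +16 — a constant shift. Every letter moves 16 places later in the alphabet, wrapping around z→a.
Decoding iuhlysu: i−16=s, u−16=e, h−16=r, l−16=v, y−16=i, s−16=c, u−16=e.

service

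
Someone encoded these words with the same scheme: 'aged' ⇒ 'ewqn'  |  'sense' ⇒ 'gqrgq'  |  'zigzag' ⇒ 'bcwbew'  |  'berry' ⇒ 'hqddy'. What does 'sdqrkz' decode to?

a(0)→e(4) and g(6)→w(22) fit y≡3x+4 (mod 26); the inverse of 3 mod 26 is 9. Each letter's alphabet position (a=0..z=25) is mapped through 3·x+4 mod 26 — an affine cipher.
Undoing it on sdqrkz: s(18)→9·(18−4)≡22=w; d(3)→9·(3−4)≡17=r; q(16)→9·(16−4)≡4=e; r(17)→9·(17−4)≡13=n; k(10)→9·(10−4)≡2=c; z(25)→9·(25−4)≡7=h (all mod 26).

wrench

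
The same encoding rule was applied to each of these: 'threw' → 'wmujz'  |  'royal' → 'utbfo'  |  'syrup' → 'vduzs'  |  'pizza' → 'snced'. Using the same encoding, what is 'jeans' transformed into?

mjdsv

The shifts repeat in a cycle of length 2: positions 0,1,… shift by +3, +5, then the pattern repeats.
Applying it to jeans: j+3=m, e+5=j, a+3=d, n+5=s, s+3=v.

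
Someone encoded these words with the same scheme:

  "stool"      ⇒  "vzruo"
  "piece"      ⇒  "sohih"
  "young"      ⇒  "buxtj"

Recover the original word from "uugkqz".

Shifts by position in stool: pos 0: s→v (+3), pos 1: t→z (+6), pos 2: o→r (+3), pos 3: o→u (+6) — repeating every 2. It's a Vigenère-style cipher with numeric key [3,6]: position i shifts by key[i mod 2].
Decoding uugkqz: u−3=r, u−6=o, g−3=d, k−6=e, q−3=n, z−6=t.

rodent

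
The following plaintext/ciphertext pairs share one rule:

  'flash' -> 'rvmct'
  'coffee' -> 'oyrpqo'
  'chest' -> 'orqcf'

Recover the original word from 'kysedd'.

yogurt

Shifts by position in flash: pos 0: f→r (+12), pos 1: l→v (+10), pos 2: a→m (+12), pos 3: s→c (+10) — repeating every 2. It's a Vigenère-style cipher with numeric key [12,10]: position i shifts by key[i mod 2].
Reversing it on kysedd: k−12=y, y−10=o, s−12=g, e−10=u, d−12=r, d−10=t.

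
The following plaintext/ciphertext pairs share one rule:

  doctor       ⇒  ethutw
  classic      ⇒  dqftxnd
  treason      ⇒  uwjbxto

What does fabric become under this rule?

A repeating key of period 3 is used — shifts +1, +5, +5 over and over.
Applying it to fabric: f+1=g, a+5=f, b+5=g, r+1=s, i+5=n, c+5=h.

gfgsnh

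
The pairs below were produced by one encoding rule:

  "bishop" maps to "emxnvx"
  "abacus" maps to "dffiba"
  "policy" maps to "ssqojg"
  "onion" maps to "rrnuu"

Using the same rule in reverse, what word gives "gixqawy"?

desktop

In bishop: b→e is +3, i→m is +4, s→x is +5, h→n is +6 — the shift increases by 1 each position. Letter i (0-indexed) is shifted by i+3, so successive shifts are 3, 4, 5, ….
Reversing it on gixqawy: g−3=d, i−4=e, x−5=s, q−6=k, a−7=t, w−8=o, y−9=p.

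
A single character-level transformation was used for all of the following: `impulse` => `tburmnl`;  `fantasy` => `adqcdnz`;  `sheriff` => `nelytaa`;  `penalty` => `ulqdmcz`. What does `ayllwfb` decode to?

i(8)→t(19) and m(12)→b(1) fit y≡15x+3 (mod 26); the inverse of 15 mod 26 is 7. Each letter's alphabet position (a=0..z=25) is mapped through 15·x+3 mod 26 — an affine cipher.
Reversing it on ayllwfb: a(0)→7·(0−3)≡5=f; y(24)→7·(24−3)≡17=r; l(11)→7·(11−3)≡4=e; l(11)→7·(11−3)≡4=e; w(22)→7·(22−3)≡3=d; f(5)→7·(5−3)≡14=o; b(1)→7·(1−3)≡12=m (all mod 26).

freedom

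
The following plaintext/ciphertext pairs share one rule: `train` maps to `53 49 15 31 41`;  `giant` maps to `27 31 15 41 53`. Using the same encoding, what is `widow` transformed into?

With a=1..z=26, the number is 2·pos + 13.
On widow: w=23→59, i=9→31, d=4→21, o=15→43, w=23→59.

59 31 21 43 59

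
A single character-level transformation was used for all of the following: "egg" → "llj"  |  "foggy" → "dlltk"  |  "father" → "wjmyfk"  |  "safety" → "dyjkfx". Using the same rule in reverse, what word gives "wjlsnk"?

The output letters match the input read backwards, each shifted +5: egg reversed is gge. The word is reversed, then every letter is shifted forward by 5.
Reversing it on wjlsnk: shift back: w−5=r, j−5=e, l−5=g, s−5=n, n−5=i, k−5=f → regnif; then reverse → finger.

finger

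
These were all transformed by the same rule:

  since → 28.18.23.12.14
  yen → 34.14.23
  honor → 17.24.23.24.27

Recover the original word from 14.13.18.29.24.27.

editor

The number is (letter's place in the alphabet, a=1) + 9.
Undoing it on 14.13.18.29.24.27: 14→(14−9)÷1=5=e, 13→(13−9)÷1=4=d, 18→(18−9)÷1=9=i, 29→(29−9)÷1=20=t, 24→(24−9)÷1=15=o, 27→(27−9)÷1=18=r.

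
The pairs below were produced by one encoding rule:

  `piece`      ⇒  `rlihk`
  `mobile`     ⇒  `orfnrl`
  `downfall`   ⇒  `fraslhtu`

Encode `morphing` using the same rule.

Letter i (0-indexed) is shifted by i+2, so successive shifts are 2, 3, 4, ….
For morphing: m+2=o, o+3=r, r+4=v, p+5=u, h+6=n, i+7=p, n+8=v, g+9=p.

orvunpvp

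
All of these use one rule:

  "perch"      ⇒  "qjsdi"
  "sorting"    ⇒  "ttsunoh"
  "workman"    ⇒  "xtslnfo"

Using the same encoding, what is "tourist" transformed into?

Two shifts are in play — +5 for a/e/i/o/u, +1 for every other letter.
Applying it to tourist: t(cons)+1=u, o(vowel)+5=t, u(vowel)+5=z, r(cons)+1=s, i(vowel)+5=n, s(cons)+1=t, t(cons)+1=u.

utzsntu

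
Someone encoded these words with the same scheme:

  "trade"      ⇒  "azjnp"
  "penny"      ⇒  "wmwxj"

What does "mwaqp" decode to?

In trade: t→a is +7, r→z is +8, a→j is +9, d→n is +10 — the shift increases by 1 each position. The shift increases by 1 at each position, starting from +7: 7, 8, 9, ….
Undoing it on mwaqp: m−7=f, w−8=o, a−9=r, q−10=g, p−11=e.

forge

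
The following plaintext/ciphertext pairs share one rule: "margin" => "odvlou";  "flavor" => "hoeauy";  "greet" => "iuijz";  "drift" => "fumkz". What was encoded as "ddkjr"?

bagel

In margin: m→o is +2, a→d is +3, r→v is +4, g→l is +5 — the shift increases by 1 each position. The shift increases by 1 at each position, starting from +2: 2, 3, 4, ….
Reversing it on ddkjr: d−2=b, d−3=a, k−4=g, j−5=e, r−6=l.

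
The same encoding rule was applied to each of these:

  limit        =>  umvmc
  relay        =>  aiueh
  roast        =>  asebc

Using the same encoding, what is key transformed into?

The shift depends on letter class: consonant l→u is +9, but vowel i→m is +4. The rule splits by letter class: vowels +4, consonants +9.
Applying it to key: k(cons)+9=t, e(vowel)+4=i, y(cons)+9=h.

tih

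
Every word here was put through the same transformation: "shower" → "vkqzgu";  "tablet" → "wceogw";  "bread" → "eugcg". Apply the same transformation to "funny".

Two shifts are in play — +2 for a/e/i/o/u, +3 for every other letter.
On funny: f(cons)+3=i, u(vowel)+2=w, n(cons)+3=q, n(cons)+3=q, y(cons)+3=b.

iwqqb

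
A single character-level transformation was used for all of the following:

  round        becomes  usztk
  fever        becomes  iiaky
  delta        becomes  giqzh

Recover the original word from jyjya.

Letter i (0-indexed) is shifted by i+3, so successive shifts are 3, 4, 5, ….
Decoding jyjya: j−3=g, y−4=u, j−5=e, y−6=s, a−7=t.

guest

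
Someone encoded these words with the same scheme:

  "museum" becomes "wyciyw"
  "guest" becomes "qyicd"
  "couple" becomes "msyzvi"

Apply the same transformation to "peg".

The shift depends on letter class: consonant m→w is +10, but vowel u→y is +4. Two shifts are in play — +4 for a/e/i/o/u, +10 for every other letter.
On peg: p(cons)+10=z, e(vowel)+4=i, g(cons)+10=q.

ziq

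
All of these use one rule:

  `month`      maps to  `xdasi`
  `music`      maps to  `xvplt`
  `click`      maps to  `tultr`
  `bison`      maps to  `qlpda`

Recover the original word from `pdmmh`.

m(12)→x(23) and o(14)→d(3) fit y≡3x+13 (mod 26); the inverse of 3 mod 26 is 9. This is an affine cipher: with a=0,…,z=25, each position x becomes (3x+13) mod 26.
Undoing it on pdmmh: p(15)→9·(15−13)≡18=s; d(3)→9·(3−13)≡14=o; m(12)→9·(12−13)≡17=r; m(12)→9·(12−13)≡17=r; h(7)→9·(7−13)≡24=y (all mod 26).

sorry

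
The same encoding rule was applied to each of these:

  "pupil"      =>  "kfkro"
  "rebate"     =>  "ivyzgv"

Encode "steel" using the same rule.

hgvvo

Each pair mirrors across the alphabet (p↔k, u↔f, p↔k): positions sum to 25. This is the alphabet-reversal cipher (Atbash): a becomes z, b becomes y, etc.
For steel: s↔h, t↔g, e↔v, e↔v, l↔o.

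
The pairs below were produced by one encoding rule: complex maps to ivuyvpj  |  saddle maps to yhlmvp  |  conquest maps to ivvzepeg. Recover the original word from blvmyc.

vendor

Letter i (0-indexed) is shifted by i+6, so successive shifts are 6, 7, 8, ….
Undoing it on blvmyc: b−6=v, l−7=e, v−8=n, m−9=d, y−10=o, c−11=r.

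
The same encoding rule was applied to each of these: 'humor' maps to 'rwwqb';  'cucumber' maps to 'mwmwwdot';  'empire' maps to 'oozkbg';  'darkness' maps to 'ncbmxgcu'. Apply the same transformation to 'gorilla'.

Shifts by position in humor: pos 0: h→r (+10), pos 1: u→w (+2), pos 2: m→w (+10), pos 3: o→q (+2) — repeating every 2. It's a Vigenère-style cipher with numeric key [10,2]: position i shifts by key[i mod 2].
For gorilla: g+10=q, o+2=q, r+10=b, i+2=k, l+10=v, l+2=n, a+10=k.

qqbkvnk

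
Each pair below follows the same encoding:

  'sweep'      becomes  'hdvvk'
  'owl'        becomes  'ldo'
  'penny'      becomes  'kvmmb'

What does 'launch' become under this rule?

ozfmxs

Each pair mirrors across the alphabet (s↔h, w↔d, e↔v): positions sum to 25. Each letter is replaced by its mirror in the alphabet: a↔z, b↔y, c↔x, and so on (the Atbash cipher).
On launch: l↔o, a↔z, u↔f, n↔m, c↔x, h↔s.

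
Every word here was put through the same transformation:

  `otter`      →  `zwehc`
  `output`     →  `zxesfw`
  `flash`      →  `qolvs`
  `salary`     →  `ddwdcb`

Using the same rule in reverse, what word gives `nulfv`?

Shifts by position in otter: pos 0: o→z (+11), pos 1: t→w (+3), pos 2: t→e (+11), pos 3: e→h (+3) — repeating every 2. The shifts repeat in a cycle of length 2: positions 0,1,… shift by +11, +3, then the pattern repeats.
Reversing it on nulfv: n−11=c, u−3=r, l−11=a, f−3=c, v−11=k.

crack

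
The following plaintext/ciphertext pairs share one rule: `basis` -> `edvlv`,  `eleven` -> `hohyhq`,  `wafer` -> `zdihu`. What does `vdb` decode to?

Each letter is shifted forward by 3 in the alphabet (a Caesar shift of +3).
Decoding vdb: v−3=s, d−3=a, b−3=y.

say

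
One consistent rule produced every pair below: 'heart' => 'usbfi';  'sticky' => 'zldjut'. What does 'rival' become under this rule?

mbwjs

The output letters match the input read backwards, each shifted +1: heart reversed is traeh. The word is reversed, then every letter is shifted forward by 1.
On rival: reverse → lavir; then shift: l+1=m, a+1=b, v+1=w, i+1=j, r+1=s.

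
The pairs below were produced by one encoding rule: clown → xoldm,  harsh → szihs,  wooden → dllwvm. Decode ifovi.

ruler

Each pair mirrors across the alphabet (c↔x, l↔o, o↔l): positions sum to 25. Each letter is replaced by its mirror in the alphabet: a↔z, b↔y, c↔x, and so on (the Atbash cipher).
Decoding ifovi: i↔r, f↔u, o↔l, v↔e, i↔r.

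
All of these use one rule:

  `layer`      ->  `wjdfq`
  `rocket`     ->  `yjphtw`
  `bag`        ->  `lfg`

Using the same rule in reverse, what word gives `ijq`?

led

The output letters match the input read backwards, each shifted +5: layer reversed is reyal. Read the word backwards and shift each letter +5.
Decoding ijq: shift back: i−5=d, j−5=e, q−5=l → del; then reverse → led.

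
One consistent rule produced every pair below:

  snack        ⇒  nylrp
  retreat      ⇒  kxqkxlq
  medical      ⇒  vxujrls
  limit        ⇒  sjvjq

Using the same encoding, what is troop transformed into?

This is an affine cipher: with a=0,…,z=25, each position x becomes (3x+11) mod 26.
Applying it to troop: t(19)→3·19+11≡16=q; r(17)→3·17+11≡10=k; o(14)→3·14+11≡1=b; o(14)→3·14+11≡1=b; p(15)→3·15+11≡4=e (all mod 26).

qkbbe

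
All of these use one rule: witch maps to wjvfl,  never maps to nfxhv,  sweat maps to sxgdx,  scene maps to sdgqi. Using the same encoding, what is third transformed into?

Letter i (0-indexed) is shifted by i+0, so successive shifts are 0, 1, 2, ….
For third: t+0=t, h+1=i, i+2=k, r+3=u, d+4=h.

tikuh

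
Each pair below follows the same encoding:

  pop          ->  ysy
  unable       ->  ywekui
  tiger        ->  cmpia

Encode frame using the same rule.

The shift depends on letter class: consonant p→y is +9, but vowel o→s is +4. Two shifts are in play — +4 for a/e/i/o/u, +9 for every other letter.
On frame: f(cons)+9=o, r(cons)+9=a, a(vowel)+4=e, m(cons)+9=v, e(vowel)+4=i.

oaevi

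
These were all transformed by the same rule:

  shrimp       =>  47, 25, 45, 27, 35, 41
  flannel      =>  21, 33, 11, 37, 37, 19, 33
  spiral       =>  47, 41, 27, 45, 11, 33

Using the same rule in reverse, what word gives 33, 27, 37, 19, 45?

The formula is n = 2×(alphabet index, a=1) + 9.
Reversing it on 33, 27, 37, 19, 45: 33→(33−9)÷2=12=l, 27→(27−9)÷2=9=i, 37→(37−9)÷2=14=n, 19→(19−9)÷2=5=e, 45→(45−9)÷2=18=r.

liner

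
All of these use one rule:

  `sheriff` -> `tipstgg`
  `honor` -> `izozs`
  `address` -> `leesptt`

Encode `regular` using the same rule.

sphfmls

The shift depends on letter class: consonant s→t is +1, but vowel e→p is +11. The rule splits by letter class: vowels +11, consonants +1.
For regular: r(cons)+1=s, e(vowel)+11=p, g(cons)+1=h, u(vowel)+11=f, l(cons)+1=m, a(vowel)+11=l, r(cons)+1=s.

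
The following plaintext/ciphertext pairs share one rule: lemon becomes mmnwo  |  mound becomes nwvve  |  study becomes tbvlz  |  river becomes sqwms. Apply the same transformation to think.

It's a Vigenère-style cipher with numeric key [1,8]: position i shifts by key[i mod 2].
For think: t+1=u, h+8=p, i+1=j, n+8=v, k+1=l.

upjvl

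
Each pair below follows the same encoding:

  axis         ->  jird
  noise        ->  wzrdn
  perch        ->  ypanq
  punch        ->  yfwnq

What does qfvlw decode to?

human

Shifts by position in axis: pos 0: a→j (+9), pos 1: x→i (+11), pos 2: i→r (+9), pos 3: s→d (+11) — repeating every 2. The shifts repeat in a cycle of length 2: positions 0,1,… shift by +9, +11, then the pattern repeats.
Reversing it on qfvlw: q−9=h, f−11=u, v−9=m, l−11=a, w−9=n.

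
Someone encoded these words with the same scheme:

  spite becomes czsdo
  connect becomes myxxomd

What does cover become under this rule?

It's a constant shift of +10 (ROT10).
Applying it to cover: c+10=m, o+10=y, v+10=f, e+10=o, r+10=b.

myfob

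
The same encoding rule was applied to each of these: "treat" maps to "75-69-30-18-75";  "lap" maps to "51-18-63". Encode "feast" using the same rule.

t(#20)→75 and r(#18)→69: differences scale by 3, so n = 3·pos + 15. The formula is n = 3×(alphabet index, a=1) + 15.
On feast: f=6→33, e=5→30, a=1→18, s=19→72, t=20→75.

33-30-18-72-75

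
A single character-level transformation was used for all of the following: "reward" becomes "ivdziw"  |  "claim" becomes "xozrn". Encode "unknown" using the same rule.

fmpmldm

Each pair mirrors across the alphabet (r↔i, e↔v, w↔d): positions sum to 25. Each letter is replaced by its mirror in the alphabet: a↔z, b↔y, c↔x, and so on (the Atbash cipher).
On unknown: u↔f, n↔m, k↔p, n↔m, o↔l, w↔d, n↔m.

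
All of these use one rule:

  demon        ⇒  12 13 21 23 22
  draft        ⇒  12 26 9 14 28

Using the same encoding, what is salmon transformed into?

27 9 20 21 23 22

d is letter #4 and maps to 12: an offset of 8. Each letter is replaced by its alphabet position (a=1..z=26) + 8.
On salmon: s=19→27, a=1→9, l=12→20, m=13→21, o=15→23, n=14→22.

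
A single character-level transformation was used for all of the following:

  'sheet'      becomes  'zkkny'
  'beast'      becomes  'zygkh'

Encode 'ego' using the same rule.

The output letters match the input read backwards, each shifted +6: sheet reversed is teehs. The word is reversed, then every letter is shifted forward by 6.
Applying it to ego: reverse → oge; then shift: o+6=u, g+6=m, e+6=k.

umk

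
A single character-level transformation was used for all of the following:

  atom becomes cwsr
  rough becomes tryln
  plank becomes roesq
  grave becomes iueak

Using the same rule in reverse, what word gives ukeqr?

shall

In atom: a→c is +2, t→w is +3, o→s is +4, m→r is +5 — the shift increases by 1 each position. Each letter shifts forward by (position + 2), i.e. 2, 3, 4, … — the shift grows by one for each successive letter.
Decoding ukeqr: u−2=s, k−3=h, e−4=a, q−5=l, r−6=l.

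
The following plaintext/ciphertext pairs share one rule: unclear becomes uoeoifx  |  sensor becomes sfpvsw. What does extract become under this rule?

eyvuehz

In unclear: u→u is +0, n→o is +1, c→e is +2, l→o is +3 — the shift increases by 1 each position. Each letter shifts forward by its position index (0, 1, 2, …) — the shift grows by one for each successive letter.
Applying it to extract: e+0=e, x+1=y, t+2=v, r+3=u, a+4=e, c+5=h, t+6=z.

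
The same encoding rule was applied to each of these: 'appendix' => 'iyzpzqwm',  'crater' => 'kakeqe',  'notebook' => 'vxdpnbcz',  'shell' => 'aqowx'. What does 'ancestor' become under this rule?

iwmpegcg

Each letter shifts forward by (position + 8), i.e. 8, 9, 10, … — the shift grows by one for each successive letter.
For ancestor: a+8=i, n+9=w, c+10=m, e+11=p, s+12=e, t+13=g, o+14=c, r+15=g.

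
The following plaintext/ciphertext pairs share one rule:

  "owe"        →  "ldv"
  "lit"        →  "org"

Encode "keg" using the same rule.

pvt

Each pair mirrors across the alphabet (o↔l, w↔d, e↔v): positions sum to 25. This is the alphabet-reversal cipher (Atbash): a becomes z, b becomes y, etc.
For keg: k↔p, e↔v, g↔t.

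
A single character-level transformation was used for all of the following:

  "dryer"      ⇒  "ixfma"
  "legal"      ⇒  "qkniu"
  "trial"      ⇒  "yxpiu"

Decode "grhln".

In dryer: d→i is +5, r→x is +6, y→f is +7, e→m is +8 — the shift increases by 1 each position. Letter i (0-indexed) is shifted by i+5, so successive shifts are 5, 6, 7, ….
Decoding grhln: g−5=b, r−6=l, h−7=a, l−8=d, n−9=e.

blade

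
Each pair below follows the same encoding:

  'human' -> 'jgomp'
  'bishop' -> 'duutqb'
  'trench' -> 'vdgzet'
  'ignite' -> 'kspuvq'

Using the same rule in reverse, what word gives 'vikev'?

twist

The shifts repeat in a cycle of length 2: positions 0,1,… shift by +2, +12, then the pattern repeats.
Reversing it on vikev: v−2=t, i−12=w, k−2=i, e−12=s, v−2=t.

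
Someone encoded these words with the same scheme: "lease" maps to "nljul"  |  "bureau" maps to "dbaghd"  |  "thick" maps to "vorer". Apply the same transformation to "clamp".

The shifts repeat in a cycle of length 3: positions 0,1,… shift by +2, +7, +9, then the pattern repeats.
For clamp: c+2=e, l+7=s, a+9=j, m+2=o, p+7=w.

esjow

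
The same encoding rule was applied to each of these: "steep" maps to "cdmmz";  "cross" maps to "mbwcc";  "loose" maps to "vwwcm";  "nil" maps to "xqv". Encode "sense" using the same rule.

cmxcm

The rule splits by letter class: vowels +8, consonants +10.
On sense: s(cons)+10=c, e(vowel)+8=m, n(cons)+10=x, s(cons)+10=c, e(vowel)+8=m.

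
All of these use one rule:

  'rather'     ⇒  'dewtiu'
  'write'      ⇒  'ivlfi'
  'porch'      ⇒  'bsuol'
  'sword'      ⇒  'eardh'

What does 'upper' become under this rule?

gtsqv

A repeating key of period 3 is used — shifts +12, +4, +3 over and over.
For upper: u+12=g, p+4=t, p+3=s, e+12=q, r+4=v.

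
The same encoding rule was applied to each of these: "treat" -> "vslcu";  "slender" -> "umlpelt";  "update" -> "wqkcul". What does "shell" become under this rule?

It's a Vigenère-style cipher with numeric key [2,1,7]: position i shifts by key[i mod 3].
For shell: s+2=u, h+1=i, e+7=l, l+2=n, l+1=m.

uilnm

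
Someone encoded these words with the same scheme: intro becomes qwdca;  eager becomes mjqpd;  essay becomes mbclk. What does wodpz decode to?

often

In intro: i→q is +8, n→w is +9, t→d is +10, r→c is +11 — the shift increases by 1 each position. Letter i (0-indexed) is shifted by i+8, so successive shifts are 8, 9, 10, ….
Reversing it on wodpz: w−8=o, o−9=f, d−10=t, p−11=e, z−12=n.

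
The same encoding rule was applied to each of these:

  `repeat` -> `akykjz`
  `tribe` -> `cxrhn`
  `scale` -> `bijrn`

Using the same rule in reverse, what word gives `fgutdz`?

It's a Vigenère-style cipher with numeric key [9,6]: position i shifts by key[i mod 2].
Undoing it on fgutdz: f−9=w, g−6=a, u−9=l, t−6=n, d−9=u, z−6=t.

walnut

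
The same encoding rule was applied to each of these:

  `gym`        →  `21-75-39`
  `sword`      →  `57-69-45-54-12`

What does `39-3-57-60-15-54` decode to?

g(#7)→21 and y(#25)→75: differences scale by 3, so n = 3·pos + 0. With a=1..z=26, the number is 3·pos.
Reversing it on 39-3-57-60-15-54: 39→(39−0)÷3=13=m, 3→(3−0)÷3=1=a, 57→(57−0)÷3=19=s, 60→(60−0)÷3=20=t, 15→(15−0)÷3=5=e, 54→(54−0)÷3=18=r.

master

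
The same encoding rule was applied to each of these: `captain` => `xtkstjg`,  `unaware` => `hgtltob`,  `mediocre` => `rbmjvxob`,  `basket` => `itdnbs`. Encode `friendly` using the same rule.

Treating letters as 0–25, the rule is x ↦ 15x + 19 (mod 26).
Applying it to friendly: f(5)→15·5+19≡16=q; r(17)→15·17+19≡14=o; i(8)→15·8+19≡9=j; e(4)→15·4+19≡1=b; n(13)→15·13+19≡6=g; d(3)→15·3+19≡12=m; l(11)→15·11+19≡2=c; y(24)→15·24+19≡15=p (all mod 26).

qojbgmcp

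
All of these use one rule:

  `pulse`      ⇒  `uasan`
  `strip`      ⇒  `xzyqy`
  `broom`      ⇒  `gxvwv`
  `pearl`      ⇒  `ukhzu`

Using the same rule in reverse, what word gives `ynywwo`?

Each letter shifts forward by (position + 5), i.e. 5, 6, 7, … — the shift grows by one for each successive letter.
Undoing it on ynywwo: y−5=t, n−6=h, y−7=r, w−8=o, w−9=n, o−10=e.

throne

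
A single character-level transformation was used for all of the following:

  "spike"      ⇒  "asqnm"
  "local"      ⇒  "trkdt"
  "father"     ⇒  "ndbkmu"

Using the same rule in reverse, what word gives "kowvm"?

close

Shifts by position in spike: pos 0: s→a (+8), pos 1: p→s (+3), pos 2: i→q (+8), pos 3: k→n (+3) — repeating every 2. The shifts repeat in a cycle of length 2: positions 0,1,… shift by +8, +3, then the pattern repeats.
Reversing it on kowvm: k−8=c, o−3=l, w−8=o, v−3=s, m−8=e.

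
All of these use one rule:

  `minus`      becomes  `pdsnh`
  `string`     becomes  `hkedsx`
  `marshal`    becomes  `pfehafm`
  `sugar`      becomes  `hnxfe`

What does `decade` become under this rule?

orlfor

m(12)→p(15) and i(8)→d(3) fit y≡3x+5 (mod 26); the inverse of 3 mod 26 is 9. Treating letters as 0–25, the rule is x ↦ 3x + 5 (mod 26).
On decade: d(3)→3·3+5≡14=o; e(4)→3·4+5≡17=r; c(2)→3·2+5≡11=l; a(0)→3·0+5≡5=f; d(3)→3·3+5≡14=o; e(4)→3·4+5≡17=r (all mod 26).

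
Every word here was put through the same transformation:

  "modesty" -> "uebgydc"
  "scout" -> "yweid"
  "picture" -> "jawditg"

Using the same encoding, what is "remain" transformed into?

tgumaz

m(12)→u(20) and o(14)→e(4) fit y≡5x+12 (mod 26); the inverse of 5 mod 26 is 21. This is an affine cipher: with a=0,…,z=25, each position x becomes (5x+12) mod 26.
On remain: r(17)→5·17+12≡19=t; e(4)→5·4+12≡6=g; m(12)→5·12+12≡20=u; a(0)→5·0+12≡12=m; i(8)→5·8+12≡0=a; n(13)→5·13+12≡25=z (all mod 26).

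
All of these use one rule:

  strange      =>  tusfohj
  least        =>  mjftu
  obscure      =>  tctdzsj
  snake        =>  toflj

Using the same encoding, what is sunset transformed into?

tzotju

Two shifts are in play — +5 for a/e/i/o/u, +1 for every other letter.
Applying it to sunset: s(cons)+1=t, u(vowel)+5=z, n(cons)+1=o, s(cons)+1=t, e(vowel)+5=j, t(cons)+1=u.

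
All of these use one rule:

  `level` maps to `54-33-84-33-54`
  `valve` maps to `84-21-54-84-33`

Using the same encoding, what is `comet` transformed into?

l(#12)→54 and e(#5)→33: differences scale by 3, so n = 3·pos + 18. Each letter becomes 3×(its alphabet position, a=1..z=26) + 18.
Applying it to comet: c=3→27, o=15→63, m=13→57, e=5→33, t=20→78.

27-63-57-33-78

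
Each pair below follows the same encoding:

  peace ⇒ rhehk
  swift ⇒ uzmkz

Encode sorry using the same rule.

urvwe

In peace: p→r is +2, e→h is +3, a→e is +4, c→h is +5 — the shift increases by 1 each position. Letter i (0-indexed) is shifted by i+2, so successive shifts are 2, 3, 4, ….
For sorry: s+2=u, o+3=r, r+4=v, r+5=w, y+6=e.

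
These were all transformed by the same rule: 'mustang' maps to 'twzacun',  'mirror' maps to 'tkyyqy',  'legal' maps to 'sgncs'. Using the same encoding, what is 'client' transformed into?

Vowels shift forward by 2 and consonants shift forward by 7.
Applying it to client: c(cons)+7=j, l(cons)+7=s, i(vowel)+2=k, e(vowel)+2=g, n(cons)+7=u, t(cons)+7=a.

jskgua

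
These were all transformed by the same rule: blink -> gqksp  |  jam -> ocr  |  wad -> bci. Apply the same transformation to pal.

ucq

The shift depends on letter class: consonant b→g is +5, but vowel i→k is +2. Two shifts are in play — +2 for a/e/i/o/u, +5 for every other letter.
Applying it to pal: p(cons)+5=u, a(vowel)+2=c, l(cons)+5=q.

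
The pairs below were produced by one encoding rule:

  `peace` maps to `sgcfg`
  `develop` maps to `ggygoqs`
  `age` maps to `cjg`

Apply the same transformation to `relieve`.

Vowels shift forward by 2 and consonants shift forward by 3.
On relieve: r(cons)+3=u, e(vowel)+2=g, l(cons)+3=o, i(vowel)+2=k, e(vowel)+2=g, v(cons)+3=y, e(vowel)+2=g.

ugokgyg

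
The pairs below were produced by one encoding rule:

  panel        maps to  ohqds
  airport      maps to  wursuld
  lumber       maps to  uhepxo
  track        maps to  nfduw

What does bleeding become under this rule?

jqlghhoe

The output letters match the input read backwards, each shifted +3: panel reversed is lenap. The word is reversed, then every letter is shifted forward by 3.
For bleeding: reverse → gnideelb; then shift: g+3=j, n+3=q, i+3=l, d+3=g, e+3=h, e+3=h, l+3=o, b+3=e.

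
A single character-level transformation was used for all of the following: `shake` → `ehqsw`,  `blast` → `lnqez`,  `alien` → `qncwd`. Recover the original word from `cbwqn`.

ideal

s(18)→e(4) and h(7)→h(7) fit y≡21x+16 (mod 26); the inverse of 21 mod 26 is 5. Treating letters as 0–25, the rule is x ↦ 21x + 16 (mod 26).
Reversing it on cbwqn: c(2)→5·(2−16)≡8=i; b(1)→5·(1−16)≡3=d; w(22)→5·(22−16)≡4=e; q(16)→5·(16−16)≡0=a; n(13)→5·(13−16)≡11=l (all mod 26).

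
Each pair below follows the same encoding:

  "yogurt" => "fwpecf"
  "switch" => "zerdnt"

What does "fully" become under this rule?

mcuvj

In yogurt: y→f is +7, o→w is +8, g→p is +9, u→e is +10 — the shift increases by 1 each position. Letter i (0-indexed) is shifted by i+7, so successive shifts are 7, 8, 9, ….
For fully: f+7=m, u+8=c, l+9=u, l+10=v, y+11=j.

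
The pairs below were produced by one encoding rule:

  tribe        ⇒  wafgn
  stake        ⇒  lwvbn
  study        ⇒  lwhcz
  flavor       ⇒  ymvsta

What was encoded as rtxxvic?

t(19)→w(22) and r(17)→a(0) fit y≡11x+21 (mod 26); the inverse of 11 mod 26 is 19. This is an affine cipher: with a=0,…,z=25, each position x becomes (11x+21) mod 26.
Reversing it on rtxxvic: r(17)→19·(17−21)≡2=c; t(19)→19·(19−21)≡14=o; x(23)→19·(23−21)≡12=m; x(23)→19·(23−21)≡12=m; v(21)→19·(21−21)≡0=a; i(8)→19·(8−21)≡13=n; c(2)→19·(2−21)≡3=d (all mod 26).

command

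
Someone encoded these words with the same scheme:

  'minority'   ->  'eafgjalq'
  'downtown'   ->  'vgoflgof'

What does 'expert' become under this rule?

It's a constant shift of +18 (ROT18).
For expert: e+18=w, x+18=p, p+18=h, e+18=w, r+18=j, t+18=l.

wphwjl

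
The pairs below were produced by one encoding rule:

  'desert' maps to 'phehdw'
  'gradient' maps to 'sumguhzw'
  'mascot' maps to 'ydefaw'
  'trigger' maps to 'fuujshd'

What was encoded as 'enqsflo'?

A repeating key of period 2 is used — shifts +12, +3 over and over.
Decoding enqsflo: e−12=s, n−3=k, q−12=e, s−3=p, f−12=t, l−3=i, o−12=c.

skeptic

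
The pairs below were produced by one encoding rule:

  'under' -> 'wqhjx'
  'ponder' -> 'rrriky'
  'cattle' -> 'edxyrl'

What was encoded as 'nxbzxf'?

Each letter shifts forward by (position + 2), i.e. 2, 3, 4, … — the shift grows by one for each successive letter.
Reversing it on nxbzxf: n−2=l, x−3=u, b−4=x, z−5=u, x−6=r, f−7=y.

luxury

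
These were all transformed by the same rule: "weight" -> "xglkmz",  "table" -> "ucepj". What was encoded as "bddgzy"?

Each letter shifts forward by (position + 1), i.e. 1, 2, 3, … — the shift grows by one for each successive letter.
Reversing it on bddgzy: b−1=a, d−2=b, d−3=a, g−4=c, z−5=u, y−6=s.

abacus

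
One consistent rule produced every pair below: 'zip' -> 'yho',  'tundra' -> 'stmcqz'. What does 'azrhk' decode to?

basil

Compare letters: z→y is +25, i→h is +25, p→o is +25 — a constant shift. It's a constant shift of +25 (ROT25).
Decoding azrhk: a−25=b, z−25=a, r−25=s, h−25=i, k−25=l.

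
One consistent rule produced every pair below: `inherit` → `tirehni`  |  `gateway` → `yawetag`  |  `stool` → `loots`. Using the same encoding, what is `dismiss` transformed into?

ssimsid

The output letters match the input read backwards: inherit reversed is tirehni. The word is simply reversed.
For dismiss: reverse → ssimsid.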